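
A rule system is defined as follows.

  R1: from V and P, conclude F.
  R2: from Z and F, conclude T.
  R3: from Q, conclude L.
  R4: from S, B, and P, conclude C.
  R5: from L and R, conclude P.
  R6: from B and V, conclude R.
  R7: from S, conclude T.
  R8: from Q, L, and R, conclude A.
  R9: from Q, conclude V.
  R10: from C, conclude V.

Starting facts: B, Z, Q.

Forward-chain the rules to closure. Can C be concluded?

No

C would need S, B, and P (R4), but S is never established.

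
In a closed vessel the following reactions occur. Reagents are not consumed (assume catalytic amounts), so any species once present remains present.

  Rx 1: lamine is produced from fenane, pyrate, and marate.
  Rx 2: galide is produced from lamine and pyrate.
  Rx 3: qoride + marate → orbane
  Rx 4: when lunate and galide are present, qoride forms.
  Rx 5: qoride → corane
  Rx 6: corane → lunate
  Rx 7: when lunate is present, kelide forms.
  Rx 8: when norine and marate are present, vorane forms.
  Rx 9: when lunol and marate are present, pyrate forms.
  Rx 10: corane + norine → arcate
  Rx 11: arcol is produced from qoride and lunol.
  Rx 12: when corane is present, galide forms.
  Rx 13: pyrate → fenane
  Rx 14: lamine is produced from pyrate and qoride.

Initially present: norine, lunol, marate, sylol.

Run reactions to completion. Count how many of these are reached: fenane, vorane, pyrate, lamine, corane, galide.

lunol and marate present → pyrate forms (Rx 9).
norine and marate present → vorane forms (Rx 8).
pyrate present → fenane forms (Rx 13).
fenane, pyrate, and marate present → lamine forms (Rx 1).
lamine and pyrate present → galide forms (Rx 2).
fenane: reached.
vorane: reached.
pyrate: reached.
lamine: reached.
corane would need qoride (Rx 5), but qoride never forms.
galide: reached.
Reached: fenane, vorane, pyrate, lamine, and galide — 5 of the 6.

5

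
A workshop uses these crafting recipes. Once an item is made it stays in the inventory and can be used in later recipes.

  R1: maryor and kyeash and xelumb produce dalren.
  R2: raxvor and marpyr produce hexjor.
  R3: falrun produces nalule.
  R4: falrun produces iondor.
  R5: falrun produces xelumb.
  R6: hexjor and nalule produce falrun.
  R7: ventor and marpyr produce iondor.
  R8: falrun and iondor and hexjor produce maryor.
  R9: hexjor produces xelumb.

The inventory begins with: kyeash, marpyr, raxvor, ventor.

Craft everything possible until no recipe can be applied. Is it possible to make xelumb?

Using R2, raxvor and marpyr make hexjor.
Using R9, hexjor makes xelumb.

Yes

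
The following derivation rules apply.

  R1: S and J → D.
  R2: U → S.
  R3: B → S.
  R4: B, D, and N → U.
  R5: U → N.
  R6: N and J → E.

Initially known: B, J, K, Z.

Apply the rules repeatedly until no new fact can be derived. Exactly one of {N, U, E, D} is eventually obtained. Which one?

D

From B, R3 gives S.
From S and J, R1 gives D.
U would need B, D, and N (R4), but N is never established. N would need U (R5), but U is never established. E would need N and J (R6), but N is never established.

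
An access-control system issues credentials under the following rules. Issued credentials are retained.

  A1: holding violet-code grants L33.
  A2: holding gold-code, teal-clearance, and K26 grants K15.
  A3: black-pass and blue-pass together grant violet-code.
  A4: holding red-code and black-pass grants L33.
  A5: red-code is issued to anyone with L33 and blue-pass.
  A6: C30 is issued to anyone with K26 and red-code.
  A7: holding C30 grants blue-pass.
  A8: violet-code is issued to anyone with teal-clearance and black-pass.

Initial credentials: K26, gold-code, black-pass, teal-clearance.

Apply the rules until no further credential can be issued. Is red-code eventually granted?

red-code would need L33 and blue-pass (A5), but blue-pass is never granted.

No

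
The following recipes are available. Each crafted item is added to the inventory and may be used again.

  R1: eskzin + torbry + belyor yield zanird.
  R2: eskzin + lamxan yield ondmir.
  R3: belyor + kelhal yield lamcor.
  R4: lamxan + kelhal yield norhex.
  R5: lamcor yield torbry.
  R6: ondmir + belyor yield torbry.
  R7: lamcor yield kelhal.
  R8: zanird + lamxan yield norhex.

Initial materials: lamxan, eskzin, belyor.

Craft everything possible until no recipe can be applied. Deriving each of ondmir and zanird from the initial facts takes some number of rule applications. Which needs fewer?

ondmir: Using R2, eskzin and lamxan make ondmir. [1 rule application]
zanird: eskzin + lamxan → ondmir (R2). Using R6, ondmir and belyor make torbry. eskzin + torbry + belyor → zanird (R1). [3 rule applications]
ondmir needs fewer.

ondmir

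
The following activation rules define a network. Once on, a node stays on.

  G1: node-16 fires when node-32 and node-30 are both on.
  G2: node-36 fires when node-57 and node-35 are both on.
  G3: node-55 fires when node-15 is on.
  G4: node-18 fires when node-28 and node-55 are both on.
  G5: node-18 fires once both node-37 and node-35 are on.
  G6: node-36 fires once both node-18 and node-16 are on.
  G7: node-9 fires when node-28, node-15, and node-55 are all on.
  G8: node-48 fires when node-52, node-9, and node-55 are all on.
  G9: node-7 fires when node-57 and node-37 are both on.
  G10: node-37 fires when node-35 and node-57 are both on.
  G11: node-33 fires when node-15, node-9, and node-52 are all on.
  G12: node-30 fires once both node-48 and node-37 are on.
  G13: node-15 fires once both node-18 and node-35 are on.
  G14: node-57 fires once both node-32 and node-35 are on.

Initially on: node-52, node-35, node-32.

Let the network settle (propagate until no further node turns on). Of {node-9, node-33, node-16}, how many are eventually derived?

node-9 would need node-28, node-15, and node-55 (G7), but node-28 never turns on.
node-33 would need node-15, node-9, and node-52 (G11), but node-9 never turns on.
node-16 would need node-32 and node-30 (G1), but node-30 never turns on.
None of the 3 are reached.

0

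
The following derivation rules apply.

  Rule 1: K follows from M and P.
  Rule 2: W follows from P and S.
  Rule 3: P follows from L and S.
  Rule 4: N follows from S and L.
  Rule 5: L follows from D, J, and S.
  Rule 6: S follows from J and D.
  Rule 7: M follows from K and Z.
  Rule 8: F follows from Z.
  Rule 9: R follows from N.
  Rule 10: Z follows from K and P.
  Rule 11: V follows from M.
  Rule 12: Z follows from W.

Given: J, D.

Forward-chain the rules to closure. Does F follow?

Yes

From J and D, Rule 6 gives S.
D, J, and S hold, so L follows (Rule 5).
L and S hold, so P follows (Rule 3).
P and S hold, so W follows (Rule 2).
W holds, so Z follows (Rule 12).
From Z, Rule 8 gives F.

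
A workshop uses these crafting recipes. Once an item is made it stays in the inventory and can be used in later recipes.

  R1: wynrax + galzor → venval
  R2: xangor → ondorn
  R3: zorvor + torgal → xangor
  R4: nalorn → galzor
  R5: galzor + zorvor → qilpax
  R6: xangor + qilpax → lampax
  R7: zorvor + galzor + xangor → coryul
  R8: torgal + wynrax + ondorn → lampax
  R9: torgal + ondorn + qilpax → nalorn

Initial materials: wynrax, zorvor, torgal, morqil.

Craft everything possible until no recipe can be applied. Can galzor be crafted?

galzor would need nalorn (R4), but nalorn is never obtained.

No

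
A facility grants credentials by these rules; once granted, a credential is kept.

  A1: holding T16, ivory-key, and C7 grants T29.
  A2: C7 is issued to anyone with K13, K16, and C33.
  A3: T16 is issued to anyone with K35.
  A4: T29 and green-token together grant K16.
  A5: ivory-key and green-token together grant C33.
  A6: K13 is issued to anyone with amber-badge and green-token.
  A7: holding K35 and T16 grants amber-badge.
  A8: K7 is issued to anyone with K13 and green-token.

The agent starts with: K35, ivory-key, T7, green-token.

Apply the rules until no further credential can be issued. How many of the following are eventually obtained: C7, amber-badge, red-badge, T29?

Holding K35 grants T16 (A3).
Holding K35 and T16 grants amber-badge (A7).
C7 would need K13, K16, and C33 (A2), but K16 is never granted.
amber-badge: reached.
No rule produces red-badge, and it is not given.
T29 would need T16, ivory-key, and C7 (A1), but C7 is never granted.
Reached: amber-badge — 1 of the 4.

1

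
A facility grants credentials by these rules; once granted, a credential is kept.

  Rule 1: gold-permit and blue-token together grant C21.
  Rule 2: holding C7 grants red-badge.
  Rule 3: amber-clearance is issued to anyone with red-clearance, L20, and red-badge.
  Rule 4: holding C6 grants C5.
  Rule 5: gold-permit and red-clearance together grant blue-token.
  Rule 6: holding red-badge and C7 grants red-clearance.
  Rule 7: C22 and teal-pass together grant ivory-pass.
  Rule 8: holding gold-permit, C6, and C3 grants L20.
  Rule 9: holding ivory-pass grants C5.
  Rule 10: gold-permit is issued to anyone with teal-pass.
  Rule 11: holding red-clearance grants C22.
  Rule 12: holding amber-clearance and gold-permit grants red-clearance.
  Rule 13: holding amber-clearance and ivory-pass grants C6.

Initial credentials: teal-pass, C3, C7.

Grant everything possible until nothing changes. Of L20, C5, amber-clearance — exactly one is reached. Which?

C5

Holding C7 grants red-badge (Rule 2).
Holding red-badge and C7 grants red-clearance (Rule 6).
Holding red-clearance grants C22 (Rule 11).
Holding C22 and teal-pass grants ivory-pass (Rule 7).
Holding ivory-pass grants C5 (Rule 9).
L20 would need gold-permit, C6, and C3 (Rule 8), but C6 is never granted. amber-clearance would need red-clearance, L20, and red-badge (Rule 3), but L20 is never granted.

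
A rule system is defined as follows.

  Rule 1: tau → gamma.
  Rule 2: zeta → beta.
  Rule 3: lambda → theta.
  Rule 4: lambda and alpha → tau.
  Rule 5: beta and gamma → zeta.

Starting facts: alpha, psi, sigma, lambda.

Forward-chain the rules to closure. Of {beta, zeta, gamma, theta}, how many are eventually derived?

2

lambda holds, so theta follows (Rule 3).
lambda and alpha hold, so tau follows (Rule 4).
From tau, Rule 1 gives gamma.
beta would need zeta (Rule 2), but zeta is never established.
zeta would need beta and gamma (Rule 5), but beta is never established.
gamma: reached.
theta: reached.
Reached: gamma and theta — 2 of the 4.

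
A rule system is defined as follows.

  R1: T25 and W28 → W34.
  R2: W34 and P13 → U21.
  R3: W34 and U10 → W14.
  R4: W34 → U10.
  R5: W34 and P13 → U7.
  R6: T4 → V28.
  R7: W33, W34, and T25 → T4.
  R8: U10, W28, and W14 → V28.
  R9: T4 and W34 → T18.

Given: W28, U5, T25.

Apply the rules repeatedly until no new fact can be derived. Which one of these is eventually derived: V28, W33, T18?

T25 and W28 hold, so W34 follows (R1).
W34 holds, so U10 follows (R4).
W34 and U10 hold, so W14 follows (R3).
From U10, W28, and W14, R8 gives V28.
T18 would need T4 and W34 (R9), but T4 is never established. No rule produces W33, and it is not given.

V28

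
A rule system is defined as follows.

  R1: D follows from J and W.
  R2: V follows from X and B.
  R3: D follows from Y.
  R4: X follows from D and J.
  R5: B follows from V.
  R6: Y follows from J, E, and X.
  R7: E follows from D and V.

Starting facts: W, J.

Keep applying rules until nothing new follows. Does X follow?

Yes

From J and W, R1 gives D.
From D and J, R4 gives X.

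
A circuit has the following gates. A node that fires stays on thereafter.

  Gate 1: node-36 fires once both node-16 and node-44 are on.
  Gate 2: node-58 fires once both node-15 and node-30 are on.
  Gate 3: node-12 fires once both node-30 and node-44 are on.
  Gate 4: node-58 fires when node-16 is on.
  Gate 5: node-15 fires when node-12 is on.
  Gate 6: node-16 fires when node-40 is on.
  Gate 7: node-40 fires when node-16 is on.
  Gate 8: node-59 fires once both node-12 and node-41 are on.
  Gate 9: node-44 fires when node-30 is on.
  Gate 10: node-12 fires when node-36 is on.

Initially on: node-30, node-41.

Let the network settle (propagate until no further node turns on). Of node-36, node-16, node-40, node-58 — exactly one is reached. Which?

node-58

Gate 9: node-30 on → node-44 on.
node-30 and node-44 are on, so node-12 fires (Gate 3).
node-12 is on, so node-15 fires (Gate 5).
Gate 2: node-15 and node-30 on → node-58 on.
node-40 would need node-16 (Gate 7), but node-16 never turns on. node-36 would need node-16 and node-44 (Gate 1), but node-16 never turns on. node-16 would need node-40 (Gate 6), but node-40 never turns on.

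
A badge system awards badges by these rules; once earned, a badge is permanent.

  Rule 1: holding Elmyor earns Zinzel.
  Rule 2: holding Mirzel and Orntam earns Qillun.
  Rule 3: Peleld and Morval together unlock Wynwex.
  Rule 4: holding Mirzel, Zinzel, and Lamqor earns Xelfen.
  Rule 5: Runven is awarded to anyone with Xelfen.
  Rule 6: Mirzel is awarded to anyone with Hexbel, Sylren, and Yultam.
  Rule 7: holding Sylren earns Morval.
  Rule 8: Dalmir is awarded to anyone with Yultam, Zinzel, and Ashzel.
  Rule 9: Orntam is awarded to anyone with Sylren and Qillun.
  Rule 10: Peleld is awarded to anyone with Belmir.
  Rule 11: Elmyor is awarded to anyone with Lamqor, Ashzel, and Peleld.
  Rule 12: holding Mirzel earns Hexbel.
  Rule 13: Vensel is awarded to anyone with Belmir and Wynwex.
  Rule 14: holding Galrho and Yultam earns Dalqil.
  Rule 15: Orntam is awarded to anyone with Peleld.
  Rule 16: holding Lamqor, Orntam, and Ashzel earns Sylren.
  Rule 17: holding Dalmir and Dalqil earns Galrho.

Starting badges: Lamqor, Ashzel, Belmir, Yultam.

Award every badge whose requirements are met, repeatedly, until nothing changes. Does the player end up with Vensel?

With Belmir, Peleld is earned (Rule 10).
With Peleld, Orntam is earned (Rule 15).
With Lamqor, Orntam, and Ashzel, Sylren is earned (Rule 16).
With Sylren, Morval is earned (Rule 7).
With Peleld and Morval, Wynwex is earned (Rule 3).
With Belmir and Wynwex, Vensel is earned (Rule 13).

Yes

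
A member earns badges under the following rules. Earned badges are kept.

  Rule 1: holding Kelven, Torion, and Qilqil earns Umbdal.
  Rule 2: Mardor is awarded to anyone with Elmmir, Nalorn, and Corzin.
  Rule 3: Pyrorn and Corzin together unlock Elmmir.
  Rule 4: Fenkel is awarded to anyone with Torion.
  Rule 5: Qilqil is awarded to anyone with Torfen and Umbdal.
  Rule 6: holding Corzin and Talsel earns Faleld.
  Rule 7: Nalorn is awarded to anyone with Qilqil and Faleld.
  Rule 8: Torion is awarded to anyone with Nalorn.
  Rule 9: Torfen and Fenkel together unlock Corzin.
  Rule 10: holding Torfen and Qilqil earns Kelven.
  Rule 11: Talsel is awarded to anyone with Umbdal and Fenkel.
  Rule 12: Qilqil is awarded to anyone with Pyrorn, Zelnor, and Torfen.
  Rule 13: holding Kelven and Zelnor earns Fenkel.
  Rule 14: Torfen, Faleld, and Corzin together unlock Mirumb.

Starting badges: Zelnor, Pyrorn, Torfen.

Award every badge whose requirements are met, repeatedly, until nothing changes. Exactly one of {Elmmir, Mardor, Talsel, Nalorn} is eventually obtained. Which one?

Elmmir

With Pyrorn, Zelnor, and Torfen, Qilqil is earned (Rule 12).
With Torfen and Qilqil, Kelven is earned (Rule 10).
With Kelven and Zelnor, Fenkel is earned (Rule 13).
With Torfen and Fenkel, Corzin is earned (Rule 9).
With Pyrorn and Corzin, Elmmir is earned (Rule 3).
Mardor would need Elmmir, Nalorn, and Corzin (Rule 2), but Nalorn is never earned. Talsel would need Umbdal and Fenkel (Rule 11), but Umbdal is never earned. Nalorn would need Qilqil and Faleld (Rule 7), but Faleld is never earned.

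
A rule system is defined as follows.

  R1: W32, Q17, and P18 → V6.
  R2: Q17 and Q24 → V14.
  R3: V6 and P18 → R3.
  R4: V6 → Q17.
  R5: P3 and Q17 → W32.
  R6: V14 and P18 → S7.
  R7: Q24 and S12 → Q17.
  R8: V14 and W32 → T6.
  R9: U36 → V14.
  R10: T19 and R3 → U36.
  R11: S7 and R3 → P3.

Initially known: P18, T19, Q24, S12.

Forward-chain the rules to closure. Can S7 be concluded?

From Q24 and S12, R7 gives Q17.
From Q17 and Q24, R2 gives V14.
V14 and P18 hold, so S7 follows (R6).

Yes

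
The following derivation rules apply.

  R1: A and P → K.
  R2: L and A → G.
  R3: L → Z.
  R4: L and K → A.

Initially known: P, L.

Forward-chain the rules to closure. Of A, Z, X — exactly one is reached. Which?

Z

From L, R3 gives Z.
A would need L and K (R4), but K is never established. No rule produces X, and it is not given.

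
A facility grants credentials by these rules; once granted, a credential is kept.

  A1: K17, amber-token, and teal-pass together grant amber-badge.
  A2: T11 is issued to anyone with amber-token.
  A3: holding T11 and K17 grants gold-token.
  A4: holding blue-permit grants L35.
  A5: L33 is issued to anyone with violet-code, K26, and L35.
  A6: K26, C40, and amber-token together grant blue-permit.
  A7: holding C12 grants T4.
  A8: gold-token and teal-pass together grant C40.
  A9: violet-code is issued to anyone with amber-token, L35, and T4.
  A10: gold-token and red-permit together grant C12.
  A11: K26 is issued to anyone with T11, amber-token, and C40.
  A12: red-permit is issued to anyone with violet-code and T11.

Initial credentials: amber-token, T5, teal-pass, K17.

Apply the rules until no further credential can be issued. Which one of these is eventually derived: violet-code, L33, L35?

L35

Holding amber-token grants T11 (A2).
Holding T11 and K17 grants gold-token (A3).
Holding gold-token and teal-pass grants C40 (A8).
Holding T11, amber-token, and C40 grants K26 (A11).
Holding K26, C40, and amber-token grants blue-permit (A6).
Holding blue-permit grants L35 (A4).
violet-code would need amber-token, L35, and T4 (A9), but T4 is never granted. L33 would need violet-code, K26, and L35 (A5), but violet-code is never granted.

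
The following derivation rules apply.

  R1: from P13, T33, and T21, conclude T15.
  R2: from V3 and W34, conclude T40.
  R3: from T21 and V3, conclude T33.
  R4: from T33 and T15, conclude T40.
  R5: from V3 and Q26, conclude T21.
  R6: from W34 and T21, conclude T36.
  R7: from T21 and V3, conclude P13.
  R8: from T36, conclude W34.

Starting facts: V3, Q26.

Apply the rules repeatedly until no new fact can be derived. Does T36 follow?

No

T36 would need W34 and T21 (R6), but W34 is never established.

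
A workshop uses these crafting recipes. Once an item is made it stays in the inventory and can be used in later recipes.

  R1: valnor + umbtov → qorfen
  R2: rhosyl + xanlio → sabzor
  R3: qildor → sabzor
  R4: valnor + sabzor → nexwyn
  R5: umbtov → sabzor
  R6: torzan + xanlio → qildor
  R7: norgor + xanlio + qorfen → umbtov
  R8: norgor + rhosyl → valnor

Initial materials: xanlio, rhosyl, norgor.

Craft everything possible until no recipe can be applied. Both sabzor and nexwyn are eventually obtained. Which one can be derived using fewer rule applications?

sabzor: rhosyl + xanlio → sabzor (R2). [1 rule application]
nexwyn: Using R8, norgor and rhosyl make valnor. Using R2, rhosyl and xanlio make sabzor. valnor + sabzor → nexwyn (R4). [3 rule applications]
sabzor needs fewer.

sabzor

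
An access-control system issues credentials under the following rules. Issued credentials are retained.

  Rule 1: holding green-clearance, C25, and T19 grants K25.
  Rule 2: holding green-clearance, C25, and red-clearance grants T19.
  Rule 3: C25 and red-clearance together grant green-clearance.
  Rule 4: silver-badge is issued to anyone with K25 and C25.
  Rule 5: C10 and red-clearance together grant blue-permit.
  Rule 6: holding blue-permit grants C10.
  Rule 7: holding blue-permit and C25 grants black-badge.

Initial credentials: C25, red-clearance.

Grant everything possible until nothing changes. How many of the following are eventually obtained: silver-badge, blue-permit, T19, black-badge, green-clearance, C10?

Holding C25 and red-clearance grants green-clearance (Rule 3).
Holding green-clearance, C25, and red-clearance grants T19 (Rule 2).
Holding green-clearance, C25, and T19 grants K25 (Rule 1).
Holding K25 and C25 grants silver-badge (Rule 4).
silver-badge: reached.
blue-permit would need C10 and red-clearance (Rule 5), but C10 is never granted.
T19: reached.
black-badge would need blue-permit and C25 (Rule 7), but blue-permit is never granted.
green-clearance: reached.
C10 would need blue-permit (Rule 6), but blue-permit is never granted.
Reached: silver-badge, T19, and green-clearance — 3 of the 6.

3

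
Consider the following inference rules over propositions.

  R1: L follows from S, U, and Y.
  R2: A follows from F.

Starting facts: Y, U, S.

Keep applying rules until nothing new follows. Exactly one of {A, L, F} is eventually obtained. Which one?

S, U, and Y hold, so L follows (R1).
No rule produces F, and it is not given. A would need F (R2), but F is never established.

L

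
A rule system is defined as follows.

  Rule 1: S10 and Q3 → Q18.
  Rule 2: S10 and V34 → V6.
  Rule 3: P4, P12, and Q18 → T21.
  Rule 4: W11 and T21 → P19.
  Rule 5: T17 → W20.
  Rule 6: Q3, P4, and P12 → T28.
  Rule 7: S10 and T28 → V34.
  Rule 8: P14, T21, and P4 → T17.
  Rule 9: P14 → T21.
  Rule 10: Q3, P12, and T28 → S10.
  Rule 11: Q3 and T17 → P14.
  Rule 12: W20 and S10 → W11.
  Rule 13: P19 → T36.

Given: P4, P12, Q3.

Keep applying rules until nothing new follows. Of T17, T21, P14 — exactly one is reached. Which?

From Q3, P4, and P12, Rule 6 gives T28.
From Q3, P12, and T28, Rule 10 gives S10.
S10 and Q3 hold, so Q18 follows (Rule 1).
From P4, P12, and Q18, Rule 3 gives T21.
T17 would need P14, T21, and P4 (Rule 8), but P14 is never established. P14 would need Q3 and T17 (Rule 11), but T17 is never established.

T21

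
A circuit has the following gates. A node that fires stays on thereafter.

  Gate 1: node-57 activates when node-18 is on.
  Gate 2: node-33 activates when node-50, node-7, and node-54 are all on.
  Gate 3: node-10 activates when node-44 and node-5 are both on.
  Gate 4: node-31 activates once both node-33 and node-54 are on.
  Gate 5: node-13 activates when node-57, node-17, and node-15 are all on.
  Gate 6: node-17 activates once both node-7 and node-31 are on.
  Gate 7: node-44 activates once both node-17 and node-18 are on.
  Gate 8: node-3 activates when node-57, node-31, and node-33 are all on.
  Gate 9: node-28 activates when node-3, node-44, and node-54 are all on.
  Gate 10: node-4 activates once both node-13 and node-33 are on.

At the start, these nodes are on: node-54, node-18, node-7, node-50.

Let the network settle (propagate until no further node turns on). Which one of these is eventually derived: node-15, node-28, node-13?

node-28

node-50, node-7, and node-54 are on, so node-33 activates (Gate 2).
Gate 1: node-18 on → node-57 on.
Gate 4: node-33 and node-54 on → node-31 on.
node-57, node-31, and node-33 are on, so node-3 activates (Gate 8).
node-7 and node-31 are on, so node-17 activates (Gate 6).
Gate 7: node-17 and node-18 on → node-44 on.
Gate 9: node-3, node-44, and node-54 on → node-28 on.
No rule produces node-15, and it is not given. node-13 would need node-57, node-17, and node-15 (Gate 5), but node-15 never turns on.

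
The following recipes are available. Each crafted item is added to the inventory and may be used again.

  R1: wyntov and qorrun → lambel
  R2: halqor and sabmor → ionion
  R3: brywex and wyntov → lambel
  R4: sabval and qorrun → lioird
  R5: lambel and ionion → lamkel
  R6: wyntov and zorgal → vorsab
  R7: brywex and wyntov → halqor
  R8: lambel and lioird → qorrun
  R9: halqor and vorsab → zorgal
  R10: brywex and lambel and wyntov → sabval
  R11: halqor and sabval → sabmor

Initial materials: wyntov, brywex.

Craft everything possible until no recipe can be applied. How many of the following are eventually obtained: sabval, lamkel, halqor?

brywex and wyntov → lambel (R3).
Using R7, brywex and wyntov make halqor.
brywex and lambel and wyntov → sabval (R10).
halqor and sabval → sabmor (R11).
Using R2, halqor and sabmor make ionion.
lambel and ionion → lamkel (R5).
sabval: reached.
lamkel: reached.
halqor: reached.
All 3 are reached.

3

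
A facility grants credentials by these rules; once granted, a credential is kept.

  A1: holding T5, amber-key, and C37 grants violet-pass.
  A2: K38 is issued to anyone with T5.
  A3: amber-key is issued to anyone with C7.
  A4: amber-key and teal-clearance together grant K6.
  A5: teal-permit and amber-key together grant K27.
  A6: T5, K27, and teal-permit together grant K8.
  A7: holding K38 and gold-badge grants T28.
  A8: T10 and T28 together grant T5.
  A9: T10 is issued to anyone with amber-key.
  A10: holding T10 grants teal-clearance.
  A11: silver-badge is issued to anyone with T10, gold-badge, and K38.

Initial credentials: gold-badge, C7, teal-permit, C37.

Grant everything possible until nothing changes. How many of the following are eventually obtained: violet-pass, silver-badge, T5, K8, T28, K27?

Holding C7 grants amber-key (A3).
Holding teal-permit and amber-key grants K27 (A5).
violet-pass would need T5, amber-key, and C37 (A1), but T5 is never granted.
silver-badge would need T10, gold-badge, and K38 (A11), but K38 is never granted.
T5 would need T10 and T28 (A8), but T28 is never granted.
K8 would need T5, K27, and teal-permit (A6), but T5 is never granted.
T28 would need K38 and gold-badge (A7), but K38 is never granted.
K27: reached.
Reached: K27 — 1 of the 6.

1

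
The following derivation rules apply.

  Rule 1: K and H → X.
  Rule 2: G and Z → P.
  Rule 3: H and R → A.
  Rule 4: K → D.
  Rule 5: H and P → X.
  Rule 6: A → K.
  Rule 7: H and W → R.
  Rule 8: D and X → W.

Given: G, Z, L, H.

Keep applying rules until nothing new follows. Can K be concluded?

K would need A (Rule 6), but A is never established.

No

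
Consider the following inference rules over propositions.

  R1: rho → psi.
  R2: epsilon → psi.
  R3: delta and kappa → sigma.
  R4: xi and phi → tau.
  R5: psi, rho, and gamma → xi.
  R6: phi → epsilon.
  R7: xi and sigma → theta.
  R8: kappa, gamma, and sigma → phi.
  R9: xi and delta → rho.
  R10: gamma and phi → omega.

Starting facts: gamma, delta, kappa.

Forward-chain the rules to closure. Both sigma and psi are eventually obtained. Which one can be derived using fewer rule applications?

sigma: delta and kappa hold, so sigma follows (R3). [1 rule application]
psi: From delta and kappa, R3 gives sigma. From kappa, gamma, and sigma, R8 gives phi. From phi, R6 gives epsilon. epsilon holds, so psi follows (R2). [4 rule applications]
sigma needs fewer.

sigma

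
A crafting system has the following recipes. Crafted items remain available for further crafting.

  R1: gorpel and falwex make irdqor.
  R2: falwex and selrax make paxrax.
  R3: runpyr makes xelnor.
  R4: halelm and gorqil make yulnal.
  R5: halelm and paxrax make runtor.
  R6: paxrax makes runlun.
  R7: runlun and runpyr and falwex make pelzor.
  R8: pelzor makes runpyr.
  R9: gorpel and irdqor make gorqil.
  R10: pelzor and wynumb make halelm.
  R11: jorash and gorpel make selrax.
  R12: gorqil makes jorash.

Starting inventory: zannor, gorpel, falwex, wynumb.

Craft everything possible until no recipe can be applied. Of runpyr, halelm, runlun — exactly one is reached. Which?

runlun

Using R1, gorpel and falwex make irdqor.
Using R9, gorpel and irdqor make gorqil.
Using R12, gorqil makes jorash.
Using R11, jorash and gorpel make selrax.
falwex and selrax → paxrax (R2).
paxrax → runlun (R6).
halelm would need pelzor and wynumb (R10), but pelzor is never obtained. runpyr would need pelzor (R8), but pelzor is never obtained.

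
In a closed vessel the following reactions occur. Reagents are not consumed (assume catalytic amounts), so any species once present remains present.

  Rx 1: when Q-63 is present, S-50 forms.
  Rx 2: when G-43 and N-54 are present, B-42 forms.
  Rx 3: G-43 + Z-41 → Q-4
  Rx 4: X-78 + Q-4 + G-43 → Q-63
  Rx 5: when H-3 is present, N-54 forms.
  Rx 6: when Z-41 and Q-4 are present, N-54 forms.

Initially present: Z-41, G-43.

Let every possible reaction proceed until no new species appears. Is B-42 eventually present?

G-43 and Z-41 present → Q-4 forms (Rx 3).
Z-41 and Q-4 present → N-54 forms (Rx 6).
G-43 and N-54 present → B-42 forms (Rx 2).

Yes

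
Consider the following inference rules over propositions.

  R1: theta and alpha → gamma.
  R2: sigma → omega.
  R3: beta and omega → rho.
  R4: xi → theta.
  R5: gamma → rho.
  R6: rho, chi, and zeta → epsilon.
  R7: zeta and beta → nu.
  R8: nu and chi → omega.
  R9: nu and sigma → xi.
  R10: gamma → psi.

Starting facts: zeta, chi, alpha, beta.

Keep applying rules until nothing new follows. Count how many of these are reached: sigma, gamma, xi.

No rule produces sigma, and it is not given.
gamma would need theta and alpha (R1), but theta is never established.
xi would need nu and sigma (R9), but sigma is never established.
None of the 3 are reached.

0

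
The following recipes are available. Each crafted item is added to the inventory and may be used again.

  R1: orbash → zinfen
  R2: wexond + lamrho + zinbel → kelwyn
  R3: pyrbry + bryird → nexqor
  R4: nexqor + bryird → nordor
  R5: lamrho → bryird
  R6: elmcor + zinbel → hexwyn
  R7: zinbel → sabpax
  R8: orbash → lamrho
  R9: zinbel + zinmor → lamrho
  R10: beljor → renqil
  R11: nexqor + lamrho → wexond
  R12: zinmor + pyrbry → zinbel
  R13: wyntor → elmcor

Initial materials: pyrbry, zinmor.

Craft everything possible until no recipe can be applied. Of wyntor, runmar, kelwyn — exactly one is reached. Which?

kelwyn

zinmor + pyrbry → zinbel (R12).
Using R9, zinbel and zinmor make lamrho.
lamrho → bryird (R5).
Using R3, pyrbry and bryird make nexqor.
Using R11, nexqor and lamrho make wexond.
Using R2, wexond, lamrho, and zinbel make kelwyn.
No rule produces wyntor, and it is not given. No rule produces runmar, and it is not given.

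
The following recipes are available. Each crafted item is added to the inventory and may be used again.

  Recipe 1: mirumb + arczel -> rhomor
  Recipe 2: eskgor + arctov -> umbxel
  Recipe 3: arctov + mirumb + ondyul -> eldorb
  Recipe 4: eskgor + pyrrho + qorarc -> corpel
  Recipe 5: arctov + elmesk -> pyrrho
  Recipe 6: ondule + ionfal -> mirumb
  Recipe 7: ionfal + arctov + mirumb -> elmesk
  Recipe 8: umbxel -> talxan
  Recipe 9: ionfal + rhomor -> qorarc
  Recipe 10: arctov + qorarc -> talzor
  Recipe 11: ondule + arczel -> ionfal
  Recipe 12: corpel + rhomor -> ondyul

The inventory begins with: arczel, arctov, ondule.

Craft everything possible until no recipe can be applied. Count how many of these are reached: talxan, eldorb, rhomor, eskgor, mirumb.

ondule + arczel -> ionfal (Recipe 11).
ondule + ionfal -> mirumb (Recipe 6).
mirumb + arczel -> rhomor (Recipe 1).
talxan would need umbxel (Recipe 8), but umbxel is never obtained.
eldorb would need arctov, mirumb, and ondyul (Recipe 3), but ondyul is never obtained.
rhomor: reached.
No rule produces eskgor, and it is not given.
mirumb: reached.
Reached: rhomor and mirumb — 2 of the 5.

2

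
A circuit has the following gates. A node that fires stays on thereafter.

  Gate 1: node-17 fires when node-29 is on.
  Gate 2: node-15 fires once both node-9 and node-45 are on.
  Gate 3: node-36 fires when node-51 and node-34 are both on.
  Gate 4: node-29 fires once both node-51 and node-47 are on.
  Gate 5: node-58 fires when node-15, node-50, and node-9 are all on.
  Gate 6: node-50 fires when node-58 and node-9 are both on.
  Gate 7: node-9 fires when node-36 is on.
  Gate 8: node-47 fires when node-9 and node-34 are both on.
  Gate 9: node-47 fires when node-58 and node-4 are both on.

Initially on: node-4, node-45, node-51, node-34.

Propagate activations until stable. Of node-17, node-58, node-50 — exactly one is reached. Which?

node-17

Gate 3: node-51 and node-34 on → node-36 on.
Gate 7: node-36 on → node-9 on.
Gate 8: node-9 and node-34 on → node-47 on.
Gate 4: node-51 and node-47 on → node-29 on.
Gate 1: node-29 on → node-17 on.
node-58 would need node-15, node-50, and node-9 (Gate 5), but node-50 never turns on. node-50 would need node-58 and node-9 (Gate 6), but node-58 never turns on.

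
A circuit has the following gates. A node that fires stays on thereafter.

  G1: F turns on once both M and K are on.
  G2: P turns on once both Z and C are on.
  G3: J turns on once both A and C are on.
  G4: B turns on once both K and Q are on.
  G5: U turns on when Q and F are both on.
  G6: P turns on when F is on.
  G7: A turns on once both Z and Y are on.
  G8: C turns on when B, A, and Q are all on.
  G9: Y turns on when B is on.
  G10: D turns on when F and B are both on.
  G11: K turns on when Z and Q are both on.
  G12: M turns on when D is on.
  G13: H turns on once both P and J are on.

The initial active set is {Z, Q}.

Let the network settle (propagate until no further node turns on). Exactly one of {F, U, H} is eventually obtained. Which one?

H

G11: Z and Q on → K on.
G4: K and Q on → B on.
B is on, so Y turns on (G9).
Z and Y are on, so A turns on (G7).
G8: B, A, and Q on → C on.
G3: A and C on → J on.
Z and C are on, so P turns on (G2).
P and J are on, so H turns on (G13).
U would need Q and F (G5), but F never turns on. F would need M and K (G1), but M never turns on.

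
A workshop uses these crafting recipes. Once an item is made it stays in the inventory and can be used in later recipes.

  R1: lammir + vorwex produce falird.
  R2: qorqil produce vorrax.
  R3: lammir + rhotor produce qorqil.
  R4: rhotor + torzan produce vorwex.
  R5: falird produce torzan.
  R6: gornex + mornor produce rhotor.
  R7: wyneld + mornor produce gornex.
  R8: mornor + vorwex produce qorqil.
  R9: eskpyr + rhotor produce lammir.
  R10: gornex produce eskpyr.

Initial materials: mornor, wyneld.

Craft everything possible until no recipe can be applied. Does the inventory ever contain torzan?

torzan would need falird (R5), but falird is never obtained.

No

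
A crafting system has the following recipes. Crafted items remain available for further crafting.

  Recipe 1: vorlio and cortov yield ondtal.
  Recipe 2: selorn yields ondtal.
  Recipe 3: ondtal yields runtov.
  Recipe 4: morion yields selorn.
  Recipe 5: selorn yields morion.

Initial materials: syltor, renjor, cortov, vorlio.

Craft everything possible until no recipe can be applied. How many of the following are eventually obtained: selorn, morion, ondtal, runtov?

vorlio and cortov → ondtal (Recipe 1).
ondtal → runtov (Recipe 3).
selorn would need morion (Recipe 4), but morion is never obtained.
morion would need selorn (Recipe 5), but selorn is never obtained.
ondtal: reached.
runtov: reached.
Reached: ondtal and runtov — 2 of the 4.

2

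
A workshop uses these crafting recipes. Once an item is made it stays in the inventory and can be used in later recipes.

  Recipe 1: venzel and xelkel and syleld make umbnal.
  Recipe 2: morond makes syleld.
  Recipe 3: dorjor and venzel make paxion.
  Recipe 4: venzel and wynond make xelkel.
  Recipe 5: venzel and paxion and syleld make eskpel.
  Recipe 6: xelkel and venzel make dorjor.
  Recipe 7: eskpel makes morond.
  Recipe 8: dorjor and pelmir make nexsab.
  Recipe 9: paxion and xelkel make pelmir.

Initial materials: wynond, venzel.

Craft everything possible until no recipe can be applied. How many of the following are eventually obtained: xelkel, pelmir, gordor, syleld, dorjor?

Using Recipe 4, venzel and wynond make xelkel.
xelkel and venzel → dorjor (Recipe 6).
dorjor and venzel → paxion (Recipe 3).
paxion and xelkel → pelmir (Recipe 9).
xelkel: reached.
pelmir: reached.
No rule produces gordor, and it is not given.
syleld would need morond (Recipe 2), but morond is never obtained.
dorjor: reached.
Reached: xelkel, pelmir, and dorjor — 3 of the 5.

3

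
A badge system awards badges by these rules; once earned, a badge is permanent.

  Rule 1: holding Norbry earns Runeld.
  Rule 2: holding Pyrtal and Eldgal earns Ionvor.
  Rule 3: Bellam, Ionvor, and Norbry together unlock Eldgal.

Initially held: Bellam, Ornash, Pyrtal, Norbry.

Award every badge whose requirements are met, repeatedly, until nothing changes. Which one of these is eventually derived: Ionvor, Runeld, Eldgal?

With Norbry, Runeld is earned (Rule 1).
Ionvor would need Pyrtal and Eldgal (Rule 2), but Eldgal is never earned. Eldgal would need Bellam, Ionvor, and Norbry (Rule 3), but Ionvor is never earned.

Runeld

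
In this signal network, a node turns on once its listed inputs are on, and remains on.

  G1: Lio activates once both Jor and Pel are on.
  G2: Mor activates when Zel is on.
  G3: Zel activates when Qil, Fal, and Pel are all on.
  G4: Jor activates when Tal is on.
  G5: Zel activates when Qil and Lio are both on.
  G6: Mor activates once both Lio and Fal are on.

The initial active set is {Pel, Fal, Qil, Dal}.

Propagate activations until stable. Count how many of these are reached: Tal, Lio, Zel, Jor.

1

Qil, Fal, and Pel are on, so Zel activates (G3).
No rule produces Tal, and it is not given.
Lio would need Jor and Pel (G1), but Jor never turns on.
Zel: reached.
Jor would need Tal (G4), but Tal never turns on.
Reached: Zel — 1 of the 4.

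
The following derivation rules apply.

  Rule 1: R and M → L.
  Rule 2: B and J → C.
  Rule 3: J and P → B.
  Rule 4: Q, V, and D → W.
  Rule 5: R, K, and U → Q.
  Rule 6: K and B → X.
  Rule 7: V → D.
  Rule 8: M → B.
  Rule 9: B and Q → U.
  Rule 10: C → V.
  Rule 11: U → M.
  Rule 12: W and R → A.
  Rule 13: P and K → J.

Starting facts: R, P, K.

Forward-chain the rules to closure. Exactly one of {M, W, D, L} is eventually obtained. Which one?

From P and K, Rule 13 gives J.
From J and P, Rule 3 gives B.
B and J hold, so C follows (Rule 2).
C holds, so V follows (Rule 10).
From V, Rule 7 gives D.
W would need Q, V, and D (Rule 4), but Q is never established. M would need U (Rule 11), but U is never established. L would need R and M (Rule 1), but M is never established.

D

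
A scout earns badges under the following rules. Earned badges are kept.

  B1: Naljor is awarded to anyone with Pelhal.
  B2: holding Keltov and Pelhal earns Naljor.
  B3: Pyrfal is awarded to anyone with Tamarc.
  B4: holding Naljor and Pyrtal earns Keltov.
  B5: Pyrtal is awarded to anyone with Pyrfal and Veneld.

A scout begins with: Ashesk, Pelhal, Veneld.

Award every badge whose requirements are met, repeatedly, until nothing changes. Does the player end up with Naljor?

Yes

With Pelhal, Naljor is earned (B1).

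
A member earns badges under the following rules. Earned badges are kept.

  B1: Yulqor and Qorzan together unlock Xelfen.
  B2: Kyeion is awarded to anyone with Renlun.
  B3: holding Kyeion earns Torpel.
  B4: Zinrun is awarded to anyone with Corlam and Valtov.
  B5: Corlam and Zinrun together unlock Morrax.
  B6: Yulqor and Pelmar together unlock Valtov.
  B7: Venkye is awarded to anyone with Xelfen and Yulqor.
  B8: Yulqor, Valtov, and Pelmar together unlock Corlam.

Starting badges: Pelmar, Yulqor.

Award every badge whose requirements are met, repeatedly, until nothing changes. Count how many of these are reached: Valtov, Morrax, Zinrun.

With Yulqor and Pelmar, Valtov is earned (B6).
With Yulqor, Valtov, and Pelmar, Corlam is earned (B8).
With Corlam and Valtov, Zinrun is earned (B4).
With Corlam and Zinrun, Morrax is earned (B5).
Valtov: reached.
Morrax: reached.
Zinrun: reached.
All 3 are reached.

3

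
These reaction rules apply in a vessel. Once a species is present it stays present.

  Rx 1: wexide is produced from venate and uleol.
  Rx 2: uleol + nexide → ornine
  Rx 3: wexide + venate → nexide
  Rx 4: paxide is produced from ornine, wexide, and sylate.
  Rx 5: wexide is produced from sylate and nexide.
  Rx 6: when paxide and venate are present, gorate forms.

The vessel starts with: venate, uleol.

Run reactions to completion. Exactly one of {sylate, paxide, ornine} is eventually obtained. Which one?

venate and uleol present → wexide forms (Rx 1).
wexide and venate present → nexide forms (Rx 3).
uleol and nexide present → ornine forms (Rx 2).
No rule produces sylate, and it is not given. paxide would need ornine, wexide, and sylate (Rx 4), but sylate never forms.

ornine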